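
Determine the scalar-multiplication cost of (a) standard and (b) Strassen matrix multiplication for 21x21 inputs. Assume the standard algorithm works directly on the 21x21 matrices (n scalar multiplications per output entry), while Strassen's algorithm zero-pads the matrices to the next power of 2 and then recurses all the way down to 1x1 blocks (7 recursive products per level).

Matrix multiplication for 21x21 matrices:

Strassen's algorithm requires power-of-2 dimensions. Pad 21x21 to 32x32 (next power of 2).

Standard algorithm: 21^3 = 9261 multiplications
Strassen's algorithm: 7^(log2(32)) = 7^5 = 16807 multiplications
Difference: 9261 - 16807 = -7546 (Strassen uses MORE here due to padding overhead — for small or just-over-power-of-2 n, padding can outweigh the per-level savings)

Standard: 9261 multiplications (21^3). Strassen: 16807 multiplications (7^5, after padding to 32x32). Strassen reduces 8 recursive multiplications to 7 at each level.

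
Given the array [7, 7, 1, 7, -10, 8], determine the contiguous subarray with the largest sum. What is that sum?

Using Kadane's algorithm on [7, 7, 1, 7, -10, 8]:

Scanning through the array:
Position 1 (value 7): max_ending_here = 14, max_so_far = 14
Position 2 (value 1): max_ending_here = 15, max_so_far = 15
Position 3 (value 7): max_ending_here = 22, max_so_far = 22
Position 4 (value -10): max_ending_here = 12, max_so_far = 22
Position 5 (value 8): max_ending_here = 20, max_so_far = 22

Maximum subarray: [7, 7, 1, 7]
Maximum sum: 22

The maximum subarray is [7, 7, 1, 7] with sum 22. This subarray runs from index 0 to index 3.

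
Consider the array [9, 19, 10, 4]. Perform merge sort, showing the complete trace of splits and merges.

Merge sort trace:

Split: [9, 19, 10, 4] -> [9, 19] and [10, 4]
  Split: [9, 19] -> [9] and [19]
  Merge: [9] + [19] -> [9, 19]
  Split: [10, 4] -> [10] and [4]
  Merge: [10] + [4] -> [4, 10]
Merge: [9, 19] + [4, 10] -> [4, 9, 10, 19]

Final sorted array: [4, 9, 10, 19]

The merge sort proceeds by recursively splitting the array and merging sorted halves.
After all merges, the sorted array is [4, 9, 10, 19].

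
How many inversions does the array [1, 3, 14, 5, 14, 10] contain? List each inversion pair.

Finding inversions in [1, 3, 14, 5, 14, 10]:

(2, 3): arr[2]=14 > arr[3]=5
(2, 5): arr[2]=14 > arr[5]=10
(4, 5): arr[4]=14 > arr[5]=10

Total inversions: 3

The array has 3 inversion(s): (2,3), (2,5), (4,5). Each pair (i,j) satisfies i < j and arr[i] > arr[j].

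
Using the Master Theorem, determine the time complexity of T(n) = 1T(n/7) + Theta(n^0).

Master Theorem for T(n) = 1T(n/7) + O(n^0):

a = 1, b = 7, c = 0
log_b(a) = log_7(1) = 0.0000

Case 2: c = 0 = log_7(1) = 0.0000
T(n) = O(n^0 log n) = O(log n)

For T(n) = 1T(n/7) + O(n^0): log_7(1) = 0.0000. This is Case 2 of the Master Theorem (c = log_b(a), equal work at all levels), giving O(log n).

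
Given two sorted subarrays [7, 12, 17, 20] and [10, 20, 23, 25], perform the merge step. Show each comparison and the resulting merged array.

Merging process:

Compare 7 vs 10: take 7 from left. Merged: [7]
Compare 12 vs 10: take 10 from right. Merged: [7, 10]
Compare 12 vs 20: take 12 from left. Merged: [7, 10, 12]
Compare 17 vs 20: take 17 from left. Merged: [7, 10, 12, 17]
Compare 20 vs 20: take 20 from left. Merged: [7, 10, 12, 17, 20]
Append remaining from right: [20, 23, 25]. Merged: [7, 10, 12, 17, 20, 20, 23, 25]

Final merged array: [7, 10, 12, 17, 20, 20, 23, 25]
Total comparisons: 5

The merged array is [7, 10, 12, 17, 20, 20, 23, 25], requiring 5 comparisons. The merge step runs in O(n) time where n is the total number of elements.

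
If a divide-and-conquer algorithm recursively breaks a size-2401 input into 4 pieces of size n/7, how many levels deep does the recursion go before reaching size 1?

For divide and conquer with division factor 7:

Problem sizes at each level:
Level 0: 2401
Level 1: 343
Level 2: 49
Level 3: 7
Level 4: 1

The root is level 0 and the size-1 base case is level 4 (the tree spans levels 0 through 4, i.e. 5 levels counting the root), so the depth is the number of divisions: log_7(2401) = 4

The recursion tree depth is log_7(2401) = 4. At each level, the problem size is divided by 7, so it takes 4 divisions to reduce to a base case of size 1. The algorithm makes 4 recursive calls at each level.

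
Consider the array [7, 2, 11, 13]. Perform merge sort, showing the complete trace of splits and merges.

Merge sort trace:

Split: [7, 2, 11, 13] -> [7, 2] and [11, 13]
  Split: [7, 2] -> [7] and [2]
  Merge: [7] + [2] -> [2, 7]
  Split: [11, 13] -> [11] and [13]
  Merge: [11] + [13] -> [11, 13]
Merge: [2, 7] + [11, 13] -> [2, 7, 11, 13]

Final sorted array: [2, 7, 11, 13]

The merge sort proceeds by recursively splitting the array and merging sorted halves.
After all merges, the sorted array is [2, 7, 11, 13].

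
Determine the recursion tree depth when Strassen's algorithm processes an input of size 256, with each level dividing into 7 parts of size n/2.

For divide and conquer with division factor 2:

Problem sizes at each level:
Level 0: 256
Level 1: 128
Level 2: 64
Level 3: 32
Level 4: 16
Level 5: 8
Level 6: 4
Level 7: 2
Level 8: 1

The root is level 0 and the size-1 base case is level 8 (the tree spans levels 0 through 8, i.e. 9 levels counting the root), so the depth is the number of divisions: log_2(256) = 8

The recursion tree depth is log_2(256) = 8. At each level, the problem size is divided by 2, so it takes 8 divisions to reduce to a base case of size 1. The algorithm makes 7 recursive calls at each level.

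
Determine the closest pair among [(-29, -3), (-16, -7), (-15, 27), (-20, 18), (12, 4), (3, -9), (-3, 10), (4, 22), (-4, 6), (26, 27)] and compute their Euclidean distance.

Computing all pairwise distances among 10 points:

d((-29, -3), (-16, -7)) = 13.6015
d((-29, -3), (-15, 27)) = 33.1059
d((-29, -3), (-20, 18)) = 22.8473
d((-29, -3), (12, 4)) = 41.5933
d((-29, -3), (3, -9)) = 32.5576
d((-29, -3), (-3, 10)) = 29.0689
d((-29, -3), (4, 22)) = 41.4005
d((-29, -3), (-4, 6)) = 26.5707
d((-29, -3), (26, 27)) = 62.6498
d((-16, -7), (-15, 27)) = 34.0147
d((-16, -7), (-20, 18)) = 25.318
d((-16, -7), (12, 4)) = 30.0832
d((-16, -7), (3, -9)) = 19.105
d((-16, -7), (-3, 10)) = 21.4009
d((-16, -7), (4, 22)) = 35.2278
d((-16, -7), (-4, 6)) = 17.6918
d((-16, -7), (26, 27)) = 54.037
d((-15, 27), (-20, 18)) = 10.2956
d((-15, 27), (12, 4)) = 35.4683
d((-15, 27), (3, -9)) = 40.2492
d((-15, 27), (-3, 10)) = 20.8087
d((-15, 27), (4, 22)) = 19.6469
d((-15, 27), (-4, 6)) = 23.7065
d((-15, 27), (26, 27)) = 41.0
d((-20, 18), (12, 4)) = 34.9285
d((-20, 18), (3, -9)) = 35.4683
d((-20, 18), (-3, 10)) = 18.7883
d((-20, 18), (4, 22)) = 24.3311
d((-20, 18), (-4, 6)) = 20.0
d((-20, 18), (26, 27)) = 46.8722
d((12, 4), (3, -9)) = 15.8114
d((12, 4), (-3, 10)) = 16.1555
d((12, 4), (4, 22)) = 19.6977
d((12, 4), (-4, 6)) = 16.1245
d((12, 4), (26, 27)) = 26.9258
d((3, -9), (-3, 10)) = 19.9249
d((3, -9), (4, 22)) = 31.0161
d((3, -9), (-4, 6)) = 16.5529
d((3, -9), (26, 27)) = 42.72
d((-3, 10), (4, 22)) = 13.8924
d((-3, 10), (-4, 6)) = 4.1231 <-- minimum
d((-3, 10), (26, 27)) = 33.6155
d((4, 22), (-4, 6)) = 17.8885
d((4, 22), (26, 27)) = 22.561
d((-4, 6), (26, 27)) = 36.6197

Closest pair: (-3, 10) and (-4, 6) with distance 4.1231

The closest pair is (-3, 10) and (-4, 6) with Euclidean distance 4.1231. For 10 points, brute-force pairwise comparison is shown above. For large n, the divide-and-conquer algorithm (sort by x, recurse on halves, check the dividing strip) achieves O(n log n).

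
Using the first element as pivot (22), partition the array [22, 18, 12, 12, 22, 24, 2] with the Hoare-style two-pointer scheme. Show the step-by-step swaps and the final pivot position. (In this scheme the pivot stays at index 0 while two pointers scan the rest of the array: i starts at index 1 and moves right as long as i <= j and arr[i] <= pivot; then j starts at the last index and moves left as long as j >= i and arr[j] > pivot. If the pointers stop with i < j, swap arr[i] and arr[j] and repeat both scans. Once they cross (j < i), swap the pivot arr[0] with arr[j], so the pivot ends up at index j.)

Hoare-style two-pointer partition with pivot = 22:

Initial array: [22, 18, 12, 12, 22, 24, 2]

Pointers start at i = 1, j = 6.
i stops at index 5 (arr[5]=24 > 22), j stops at index 6 (arr[6]=2 <= 22): swap arr[5] and arr[6], array becomes [22, 18, 12, 12, 22, 2, 24]
i ends at 6, j ends at 5: the pointers have crossed (j < i), so scanning stops.

Swap pivot arr[0] with arr[5] to place pivot at position 5: [2, 18, 12, 12, 22, 22, 24]
Pivot position: 5

After partitioning with pivot 22, the array becomes [2, 18, 12, 12, 22, 22, 24]. The pivot is placed at index 5. All elements to the left of the pivot are <= 22, and all elements to the right are > 22.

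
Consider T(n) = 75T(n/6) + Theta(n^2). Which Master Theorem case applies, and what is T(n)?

Master Theorem for T(n) = 75T(n/6) + O(n^2):

a = 75, b = 6, c = 2
log_b(a) = log_6(75) = 2.4096

Case 1: c = 2 < log_6(75) = 2.4096
T(n) = O(n^(log_6 75))

For T(n) = 75T(n/6) + O(n^2): log_6(75) = 2.4096. This is Case 1 of the Master Theorem (c < log_b(a), work dominated by leaves), giving O(n^(log_6 75)).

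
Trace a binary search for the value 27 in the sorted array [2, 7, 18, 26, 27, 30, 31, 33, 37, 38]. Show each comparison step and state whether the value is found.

Binary search for 27 in [2, 7, 18, 26, 27, 30, 31, 33, 37, 38]:

lo=0, hi=9, mid=4, arr[mid]=27 -> Found target at index 4!

Binary search finds 27 at index 4 after 1 comparisons. The search repeatedly halves the search space by comparing with the middle element.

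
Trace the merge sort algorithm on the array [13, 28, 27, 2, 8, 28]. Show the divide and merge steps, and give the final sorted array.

Merge sort trace:

Split: [13, 28, 27, 2, 8, 28] -> [13, 28, 27] and [2, 8, 28]
  Split: [13, 28, 27] -> [13] and [28, 27]
    Split: [28, 27] -> [28] and [27]
    Merge: [28] + [27] -> [27, 28]
  Merge: [13] + [27, 28] -> [13, 27, 28]
  Split: [2, 8, 28] -> [2] and [8, 28]
    Split: [8, 28] -> [8] and [28]
    Merge: [8] + [28] -> [8, 28]
  Merge: [2] + [8, 28] -> [2, 8, 28]
Merge: [13, 27, 28] + [2, 8, 28] -> [2, 8, 13, 27, 28, 28]

Final sorted array: [2, 8, 13, 27, 28, 28]

The merge sort proceeds by recursively splitting the array and merging sorted halves.
After all merges, the sorted array is [2, 8, 13, 27, 28, 28].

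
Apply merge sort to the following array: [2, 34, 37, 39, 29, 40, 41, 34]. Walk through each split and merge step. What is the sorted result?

Merge sort trace:

Split: [2, 34, 37, 39, 29, 40, 41, 34] -> [2, 34, 37, 39] and [29, 40, 41, 34]
  Split: [2, 34, 37, 39] -> [2, 34] and [37, 39]
    Split: [2, 34] -> [2] and [34]
    Merge: [2] + [34] -> [2, 34]
    Split: [37, 39] -> [37] and [39]
    Merge: [37] + [39] -> [37, 39]
  Merge: [2, 34] + [37, 39] -> [2, 34, 37, 39]
  Split: [29, 40, 41, 34] -> [29, 40] and [41, 34]
    Split: [29, 40] -> [29] and [40]
    Merge: [29] + [40] -> [29, 40]
    Split: [41, 34] -> [41] and [34]
    Merge: [41] + [34] -> [34, 41]
  Merge: [29, 40] + [34, 41] -> [29, 34, 40, 41]
Merge: [2, 34, 37, 39] + [29, 34, 40, 41] -> [2, 29, 34, 34, 37, 39, 40, 41]

Final sorted array: [2, 29, 34, 34, 37, 39, 40, 41]

The merge sort proceeds by recursively splitting the array and merging sorted halves.
After all merges, the sorted array is [2, 29, 34, 34, 37, 39, 40, 41].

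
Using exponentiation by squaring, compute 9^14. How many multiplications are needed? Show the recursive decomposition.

Computing 9^14 by squaring (build up from 9^1; each line after the first costs one multiplication):

9^1 = 9
9^2 = (9^1)^2 = 9^2 = 81
9^3 = 9 * 9^2 = 9 * 81 = 729
9^6 = (9^3)^2 = 729^2 = 531441
9^7 = 9 * 9^6 = 9 * 531441 = 4782969
9^14 = (9^7)^2 = 4782969^2 = 22876792454961

Result: 22876792454961
Multiplications needed: 5 (5 lines after 9^1)

9^14 = 22876792454961. Using exponentiation by squaring, this requires 5 multiplications. The key idea: if the exponent is even, square the half-power; if odd, multiply by the base once.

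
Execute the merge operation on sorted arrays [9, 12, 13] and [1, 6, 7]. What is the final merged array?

Merging process:

Compare 9 vs 1: take 1 from right. Merged: [1]
Compare 9 vs 6: take 6 from right. Merged: [1, 6]
Compare 9 vs 7: take 7 from right. Merged: [1, 6, 7]
Append remaining from left: [9, 12, 13]. Merged: [1, 6, 7, 9, 12, 13]

Final merged array: [1, 6, 7, 9, 12, 13]
Total comparisons: 3

The merged array is [1, 6, 7, 9, 12, 13], requiring 3 comparisons. The merge step runs in O(n) time where n is the total number of elements.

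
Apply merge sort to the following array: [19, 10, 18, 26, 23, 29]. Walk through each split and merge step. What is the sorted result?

Merge sort trace:

Split: [19, 10, 18, 26, 23, 29] -> [19, 10, 18] and [26, 23, 29]
  Split: [19, 10, 18] -> [19] and [10, 18]
    Split: [10, 18] -> [10] and [18]
    Merge: [10] + [18] -> [10, 18]
  Merge: [19] + [10, 18] -> [10, 18, 19]
  Split: [26, 23, 29] -> [26] and [23, 29]
    Split: [23, 29] -> [23] and [29]
    Merge: [23] + [29] -> [23, 29]
  Merge: [26] + [23, 29] -> [23, 26, 29]
Merge: [10, 18, 19] + [23, 26, 29] -> [10, 18, 19, 23, 26, 29]

Final sorted array: [10, 18, 19, 23, 26, 29]

The merge sort proceeds by recursively splitting the array and merging sorted halves.
After all merges, the sorted array is [10, 18, 19, 23, 26, 29].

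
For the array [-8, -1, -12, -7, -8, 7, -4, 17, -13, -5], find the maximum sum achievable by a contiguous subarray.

Using Kadane's algorithm on [-8, -1, -12, -7, -8, 7, -4, 17, -13, -5]:

Scanning through the array:
Position 1 (value -1): max_ending_here = -1, max_so_far = -1
Position 2 (value -12): max_ending_here = -12, max_so_far = -1
Position 3 (value -7): max_ending_here = -7, max_so_far = -1
Position 4 (value -8): max_ending_here = -8, max_so_far = -1
Position 5 (value 7): max_ending_here = 7, max_so_far = 7
Position 6 (value -4): max_ending_here = 3, max_so_far = 7
Position 7 (value 17): max_ending_here = 20, max_so_far = 20
Position 8 (value -13): max_ending_here = 7, max_so_far = 20
Position 9 (value -5): max_ending_here = 2, max_so_far = 20

Maximum subarray: [7, -4, 17]
Maximum sum: 20

The maximum subarray is [7, -4, 17] with sum 20. This subarray runs from index 5 to index 7.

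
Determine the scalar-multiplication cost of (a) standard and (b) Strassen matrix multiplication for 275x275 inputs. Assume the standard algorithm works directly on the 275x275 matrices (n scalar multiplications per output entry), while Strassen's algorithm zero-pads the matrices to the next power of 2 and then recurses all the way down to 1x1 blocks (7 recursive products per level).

Matrix multiplication for 275x275 matrices:

Strassen's algorithm requires power-of-2 dimensions. Pad 275x275 to 512x512 (next power of 2).

Standard algorithm: 275^3 = 20796875 multiplications
Strassen's algorithm: 7^(log2(512)) = 7^9 = 40353607 multiplications
Difference: 20796875 - 40353607 = -19556732 (Strassen uses MORE here due to padding overhead — for small or just-over-power-of-2 n, padding can outweigh the per-level savings)

Standard: 20796875 multiplications (275^3). Strassen: 40353607 multiplications (7^9, after padding to 512x512). Strassen reduces 8 recursive multiplications to 7 at each level.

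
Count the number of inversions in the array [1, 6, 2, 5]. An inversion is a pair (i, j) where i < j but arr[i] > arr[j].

Finding inversions in [1, 6, 2, 5]:

(1, 2): arr[1]=6 > arr[2]=2
(1, 3): arr[1]=6 > arr[3]=5

Total inversions: 2

The array has 2 inversion(s): (1,2), (1,3). Each pair (i,j) satisfies i < j and arr[i] > arr[j].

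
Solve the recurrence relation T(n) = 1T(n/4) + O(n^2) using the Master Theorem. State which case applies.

Master Theorem for T(n) = 1T(n/4) + O(n^2):

a = 1, b = 4, c = 2
log_b(a) = log_4(1) = 0.0000

Case 3: c = 2 > log_4(1) = 0.0000
T(n) = O(n^2) = O(n^2)

For T(n) = 1T(n/4) + O(n^2): log_4(1) = 0.0000. This is Case 3 of the Master Theorem (c > log_b(a), work dominated by root), giving O(n^2).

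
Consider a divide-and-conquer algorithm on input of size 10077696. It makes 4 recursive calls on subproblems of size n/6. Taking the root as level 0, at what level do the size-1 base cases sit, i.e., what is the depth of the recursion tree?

For divide and conquer with division factor 6:

Problem sizes at each level:
Level 0: 10077696
Level 1: 1679616
Level 2: 279936
Level 3: 46656
Level 4: 7776
Level 5: 1296
Level 6: 216
Level 7: 36
Level 8: 6
Level 9: 1

The root is level 0 and the size-1 base case is level 9 (the tree spans levels 0 through 9, i.e. 10 levels counting the root), so the depth is the number of divisions: log_6(10077696) = 9

The recursion tree depth is log_6(10077696) = 9. At each level, the problem size is divided by 6, so it takes 9 divisions to reduce to a base case of size 1. The algorithm makes 4 recursive calls at each level.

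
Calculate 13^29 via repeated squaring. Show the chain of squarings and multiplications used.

Computing 13^29 by squaring (build up from 13^1; each line after the first costs one multiplication):

13^1 = 13
13^2 = (13^1)^2 = 13^2 = 169
13^3 = 13 * 13^2 = 13 * 169 = 2197
13^6 = (13^3)^2 = 2197^2 = 4826809
13^7 = 13 * 13^6 = 13 * 4826809 = 62748517
13^14 = (13^7)^2 = 62748517^2 = 3937376385699289
13^28 = (13^14)^2 = 3937376385699289^2 = 15502932802662396215269535105521
13^29 = 13 * 13^28 = 13 * 15502932802662396215269535105521 = 201538126434611150798503956371773

Result: 201538126434611150798503956371773
Multiplications needed: 7 (7 lines after 13^1)

13^29 = 201538126434611150798503956371773. Using exponentiation by squaring, this requires 7 multiplications. The key idea: if the exponent is even, square the half-power; if odd, multiply by the base once.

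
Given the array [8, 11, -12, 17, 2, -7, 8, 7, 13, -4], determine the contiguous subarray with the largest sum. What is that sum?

Using Kadane's algorithm on [8, 11, -12, 17, 2, -7, 8, 7, 13, -4]:

Scanning through the array:
Position 1 (value 11): max_ending_here = 19, max_so_far = 19
Position 2 (value -12): max_ending_here = 7, max_so_far = 19
Position 3 (value 17): max_ending_here = 24, max_so_far = 24
Position 4 (value 2): max_ending_here = 26, max_so_far = 26
Position 5 (value -7): max_ending_here = 19, max_so_far = 26
Position 6 (value 8): max_ending_here = 27, max_so_far = 27
Position 7 (value 7): max_ending_here = 34, max_so_far = 34
Position 8 (value 13): max_ending_here = 47, max_so_far = 47
Position 9 (value -4): max_ending_here = 43, max_so_far = 47

Maximum subarray: [8, 11, -12, 17, 2, -7, 8, 7, 13]
Maximum sum: 47

The maximum subarray is [8, 11, -12, 17, 2, -7, 8, 7, 13] with sum 47. This subarray runs from index 0 to index 8.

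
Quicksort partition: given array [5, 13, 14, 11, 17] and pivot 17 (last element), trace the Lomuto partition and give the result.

Lomuto partition with pivot = 17:

Initial array: [5, 13, 14, 11, 17]

arr[0]=5 <= 17: swap with position 0, array becomes [5, 13, 14, 11, 17]
arr[1]=13 <= 17: swap with position 1, array becomes [5, 13, 14, 11, 17]
arr[2]=14 <= 17: swap with position 2, array becomes [5, 13, 14, 11, 17]
arr[3]=11 <= 17: swap with position 3, array becomes [5, 13, 14, 11, 17]

Place pivot at position 4: [5, 13, 14, 11, 17]
Pivot position: 4

After partitioning with pivot 17, the array becomes [5, 13, 14, 11, 17]. The pivot is placed at index 4. All elements to the left of the pivot are <= 17, and all elements to the right are > 17.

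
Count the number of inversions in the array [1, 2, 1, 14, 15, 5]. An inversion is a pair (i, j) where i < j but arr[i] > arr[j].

Finding inversions in [1, 2, 1, 14, 15, 5]:

(1, 2): arr[1]=2 > arr[2]=1
(3, 5): arr[3]=14 > arr[5]=5
(4, 5): arr[4]=15 > arr[5]=5

Total inversions: 3

The array has 3 inversion(s): (1,2), (3,5), (4,5). Each pair (i,j) satisfies i < j and arr[i] > arr[j].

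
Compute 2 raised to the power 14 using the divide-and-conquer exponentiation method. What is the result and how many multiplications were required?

Computing 2^14 by squaring (build up from 2^1; each line after the first costs one multiplication):

2^1 = 2
2^2 = (2^1)^2 = 2^2 = 4
2^3 = 2 * 2^2 = 2 * 4 = 8
2^6 = (2^3)^2 = 8^2 = 64
2^7 = 2 * 2^6 = 2 * 64 = 128
2^14 = (2^7)^2 = 128^2 = 16384

Result: 16384
Multiplications needed: 5 (5 lines after 2^1)

2^14 = 16384. Using exponentiation by squaring, this requires 5 multiplications. The key idea: if the exponent is even, square the half-power; if odd, multiply by the base once.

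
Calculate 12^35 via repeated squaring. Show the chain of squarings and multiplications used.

Computing 12^35 by squaring (build up from 12^1; each line after the first costs one multiplication):

12^1 = 12
12^2 = (12^1)^2 = 12^2 = 144
12^4 = (12^2)^2 = 144^2 = 20736
12^8 = (12^4)^2 = 20736^2 = 429981696
12^16 = (12^8)^2 = 429981696^2 = 184884258895036416
12^17 = 12 * 12^16 = 12 * 184884258895036416 = 2218611106740436992
12^34 = (12^17)^2 = 2218611106740436992^2 = 4922235242952026704037113243122008064
12^35 = 12 * 12^34 = 12 * 4922235242952026704037113243122008064 = 59066822915424320448445358917464096768

Result: 59066822915424320448445358917464096768
Multiplications needed: 7 (7 lines after 12^1)

12^35 = 59066822915424320448445358917464096768. Using exponentiation by squaring, this requires 7 multiplications. The key idea: if the exponent is even, square the half-power; if odd, multiply by the base once.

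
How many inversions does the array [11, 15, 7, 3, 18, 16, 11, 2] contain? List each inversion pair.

Finding inversions in [11, 15, 7, 3, 18, 16, 11, 2]:

(0, 2): arr[0]=11 > arr[2]=7
(0, 3): arr[0]=11 > arr[3]=3
(0, 7): arr[0]=11 > arr[7]=2
(1, 2): arr[1]=15 > arr[2]=7
(1, 3): arr[1]=15 > arr[3]=3
(1, 6): arr[1]=15 > arr[6]=11
(1, 7): arr[1]=15 > arr[7]=2
(2, 3): arr[2]=7 > arr[3]=3
(2, 7): arr[2]=7 > arr[7]=2
(3, 7): arr[3]=3 > arr[7]=2
(4, 5): arr[4]=18 > arr[5]=16
(4, 6): arr[4]=18 > arr[6]=11
(4, 7): arr[4]=18 > arr[7]=2
(5, 6): arr[5]=16 > arr[6]=11
(5, 7): arr[5]=16 > arr[7]=2
(6, 7): arr[6]=11 > arr[7]=2

Total inversions: 16

The array has 16 inversion(s): (0,2), (0,3), (0,7), (1,2), (1,3), (1,6), (1,7), (2,3), (2,7), (3,7), (4,5), (4,6), (4,7), (5,6), (5,7), (6,7). Each pair (i,j) satisfies i < j and arr[i] > arr[j].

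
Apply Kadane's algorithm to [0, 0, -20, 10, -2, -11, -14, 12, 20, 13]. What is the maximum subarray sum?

Using Kadane's algorithm on [0, 0, -20, 10, -2, -11, -14, 12, 20, 13]:

Scanning through the array:
Position 1 (value 0): max_ending_here = 0, max_so_far = 0
Position 2 (value -20): max_ending_here = -20, max_so_far = 0
Position 3 (value 10): max_ending_here = 10, max_so_far = 10
Position 4 (value -2): max_ending_here = 8, max_so_far = 10
Position 5 (value -11): max_ending_here = -3, max_so_far = 10
Position 6 (value -14): max_ending_here = -14, max_so_far = 10
Position 7 (value 12): max_ending_here = 12, max_so_far = 12
Position 8 (value 20): max_ending_here = 32, max_so_far = 32
Position 9 (value 13): max_ending_here = 45, max_so_far = 45

Maximum subarray: [12, 20, 13]
Maximum sum: 45

The maximum subarray is [12, 20, 13] with sum 45. This subarray runs from index 7 to index 9.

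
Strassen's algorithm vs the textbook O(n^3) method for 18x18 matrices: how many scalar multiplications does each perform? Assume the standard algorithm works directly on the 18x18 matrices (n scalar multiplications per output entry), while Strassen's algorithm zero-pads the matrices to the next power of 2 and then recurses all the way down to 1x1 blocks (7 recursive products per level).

Matrix multiplication for 18x18 matrices:

Strassen's algorithm requires power-of-2 dimensions. Pad 18x18 to 32x32 (next power of 2).

Standard algorithm: 18^3 = 5832 multiplications
Strassen's algorithm: 7^(log2(32)) = 7^5 = 16807 multiplications
Difference: 5832 - 16807 = -10975 (Strassen uses MORE here due to padding overhead — for small or just-over-power-of-2 n, padding can outweigh the per-level savings)

Standard: 5832 multiplications (18^3). Strassen: 16807 multiplications (7^5, after padding to 32x32). Strassen reduces 8 recursive multiplications to 7 at each level.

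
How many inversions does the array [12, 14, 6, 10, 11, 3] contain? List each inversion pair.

Finding inversions in [12, 14, 6, 10, 11, 3]:

(0, 2): arr[0]=12 > arr[2]=6
(0, 3): arr[0]=12 > arr[3]=10
(0, 4): arr[0]=12 > arr[4]=11
(0, 5): arr[0]=12 > arr[5]=3
(1, 2): arr[1]=14 > arr[2]=6
(1, 3): arr[1]=14 > arr[3]=10
(1, 4): arr[1]=14 > arr[4]=11
(1, 5): arr[1]=14 > arr[5]=3
(2, 5): arr[2]=6 > arr[5]=3
(3, 5): arr[3]=10 > arr[5]=3
(4, 5): arr[4]=11 > arr[5]=3

Total inversions: 11

The array has 11 inversion(s): (0,2), (0,3), (0,4), (0,5), (1,2), (1,3), (1,4), (1,5), (2,5), (3,5), (4,5). Each pair (i,j) satisfies i < j and arr[i] > arr[j].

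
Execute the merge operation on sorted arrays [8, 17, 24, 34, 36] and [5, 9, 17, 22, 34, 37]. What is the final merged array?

Merging process:

Compare 8 vs 5: take 5 from right. Merged: [5]
Compare 8 vs 9: take 8 from left. Merged: [5, 8]
Compare 17 vs 9: take 9 from right. Merged: [5, 8, 9]
Compare 17 vs 17: take 17 from left. Merged: [5, 8, 9, 17]
Compare 24 vs 17: take 17 from right. Merged: [5, 8, 9, 17, 17]
Compare 24 vs 22: take 22 from right. Merged: [5, 8, 9, 17, 17, 22]
Compare 24 vs 34: take 24 from left. Merged: [5, 8, 9, 17, 17, 22, 24]
Compare 34 vs 34: take 34 from left. Merged: [5, 8, 9, 17, 17, 22, 24, 34]
Compare 36 vs 34: take 34 from right. Merged: [5, 8, 9, 17, 17, 22, 24, 34, 34]
Compare 36 vs 37: take 36 from left. Merged: [5, 8, 9, 17, 17, 22, 24, 34, 34, 36]
Append remaining from right: [37]. Merged: [5, 8, 9, 17, 17, 22, 24, 34, 34, 36, 37]

Final merged array: [5, 8, 9, 17, 17, 22, 24, 34, 34, 36, 37]
Total comparisons: 10

The merged array is [5, 8, 9, 17, 17, 22, 24, 34, 34, 36, 37], requiring 10 comparisons. The merge step runs in O(n) time where n is the total number of elements.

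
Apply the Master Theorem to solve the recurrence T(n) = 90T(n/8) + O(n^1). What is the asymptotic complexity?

Master Theorem for T(n) = 90T(n/8) + O(n^1):

a = 90, b = 8, c = 1
log_b(a) = log_8(90) = 2.1640

Case 1: c = 1 < log_8(90) = 2.1640
T(n) = O(n^(log_8 90))

For T(n) = 90T(n/8) + O(n^1): log_8(90) = 2.1640. This is Case 1 of the Master Theorem (c < log_b(a), work dominated by leaves), giving O(n^(log_8 90)).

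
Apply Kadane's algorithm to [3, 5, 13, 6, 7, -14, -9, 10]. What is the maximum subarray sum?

Using Kadane's algorithm on [3, 5, 13, 6, 7, -14, -9, 10]:

Scanning through the array:
Position 1 (value 5): max_ending_here = 8, max_so_far = 8
Position 2 (value 13): max_ending_here = 21, max_so_far = 21
Position 3 (value 6): max_ending_here = 27, max_so_far = 27
Position 4 (value 7): max_ending_here = 34, max_so_far = 34
Position 5 (value -14): max_ending_here = 20, max_so_far = 34
Position 6 (value -9): max_ending_here = 11, max_so_far = 34
Position 7 (value 10): max_ending_here = 21, max_so_far = 34

Maximum subarray: [3, 5, 13, 6, 7]
Maximum sum: 34

The maximum subarray is [3, 5, 13, 6, 7] with sum 34. This subarray runs from index 0 to index 4.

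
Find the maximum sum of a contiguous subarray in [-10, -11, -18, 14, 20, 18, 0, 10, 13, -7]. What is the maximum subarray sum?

Using Kadane's algorithm on [-10, -11, -18, 14, 20, 18, 0, 10, 13, -7]:

Scanning through the array:
Position 1 (value -11): max_ending_here = -11, max_so_far = -10
Position 2 (value -18): max_ending_here = -18, max_so_far = -10
Position 3 (value 14): max_ending_here = 14, max_so_far = 14
Position 4 (value 20): max_ending_here = 34, max_so_far = 34
Position 5 (value 18): max_ending_here = 52, max_so_far = 52
Position 6 (value 0): max_ending_here = 52, max_so_far = 52
Position 7 (value 10): max_ending_here = 62, max_so_far = 62
Position 8 (value 13): max_ending_here = 75, max_so_far = 75
Position 9 (value -7): max_ending_here = 68, max_so_far = 75

Maximum subarray: [14, 20, 18, 0, 10, 13]
Maximum sum: 75

The maximum subarray is [14, 20, 18, 0, 10, 13] with sum 75. This subarray runs from index 3 to index 8.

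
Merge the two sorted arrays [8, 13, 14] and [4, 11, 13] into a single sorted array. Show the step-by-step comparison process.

Merging process:

Compare 8 vs 4: take 4 from right. Merged: [4]
Compare 8 vs 11: take 8 from left. Merged: [4, 8]
Compare 13 vs 11: take 11 from right. Merged: [4, 8, 11]
Compare 13 vs 13: take 13 from left. Merged: [4, 8, 11, 13]
Compare 14 vs 13: take 13 from right. Merged: [4, 8, 11, 13, 13]
Append remaining from left: [14]. Merged: [4, 8, 11, 13, 13, 14]

Final merged array: [4, 8, 11, 13, 13, 14]
Total comparisons: 5

The merged array is [4, 8, 11, 13, 13, 14], requiring 5 comparisons. The merge step runs in O(n) time where n is the total number of elements.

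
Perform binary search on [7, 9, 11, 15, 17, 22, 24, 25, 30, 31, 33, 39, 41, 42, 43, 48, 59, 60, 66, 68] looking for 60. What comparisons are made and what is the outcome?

Binary search for 60 in [7, 9, 11, 15, 17, 22, 24, 25, 30, 31, 33, 39, 41, 42, 43, 48, 59, 60, 66, 68]:

lo=0, hi=19, mid=9, arr[mid]=31 -> 31 < 60, search right half
lo=10, hi=19, mid=14, arr[mid]=43 -> 43 < 60, search right half
lo=15, hi=19, mid=17, arr[mid]=60 -> Found target at index 17!

Binary search finds 60 at index 17 after 3 comparisons. The search repeatedly halves the search space by comparing with the middle element.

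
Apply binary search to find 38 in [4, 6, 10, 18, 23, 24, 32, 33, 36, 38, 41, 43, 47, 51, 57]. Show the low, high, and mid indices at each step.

Binary search for 38 in [4, 6, 10, 18, 23, 24, 32, 33, 36, 38, 41, 43, 47, 51, 57]:

lo=0, hi=14, mid=7, arr[mid]=33 -> 33 < 38, search right half
lo=8, hi=14, mid=11, arr[mid]=43 -> 43 > 38, search left half
lo=8, hi=10, mid=9, arr[mid]=38 -> Found target at index 9!

Binary search finds 38 at index 9 after 3 comparisons. The search repeatedly halves the search space by comparing with the middle element.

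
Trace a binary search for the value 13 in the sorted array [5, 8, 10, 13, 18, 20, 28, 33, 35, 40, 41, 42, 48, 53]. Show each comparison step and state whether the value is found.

Binary search for 13 in [5, 8, 10, 13, 18, 20, 28, 33, 35, 40, 41, 42, 48, 53]:

lo=0, hi=13, mid=6, arr[mid]=28 -> 28 > 13, search left half
lo=0, hi=5, mid=2, arr[mid]=10 -> 10 < 13, search right half
lo=3, hi=5, mid=4, arr[mid]=18 -> 18 > 13, search left half
lo=3, hi=3, mid=3, arr[mid]=13 -> Found target at index 3!

Binary search finds 13 at index 3 after 4 comparisons. The search repeatedly halves the search space by comparing with the middle element.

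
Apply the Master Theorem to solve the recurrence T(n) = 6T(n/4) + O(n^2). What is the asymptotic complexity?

Master Theorem for T(n) = 6T(n/4) + O(n^2):

a = 6, b = 4, c = 2
log_b(a) = log_4(6) = 1.2925

Case 3: c = 2 > log_4(6) = 1.2925
T(n) = O(n^2) = O(n^2)

For T(n) = 6T(n/4) + O(n^2): log_4(6) = 1.2925. This is Case 3 of the Master Theorem (c > log_b(a), work dominated by root), giving O(n^2).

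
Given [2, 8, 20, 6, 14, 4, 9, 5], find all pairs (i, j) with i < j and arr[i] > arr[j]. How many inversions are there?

Finding inversions in [2, 8, 20, 6, 14, 4, 9, 5]:

(1, 3): arr[1]=8 > arr[3]=6
(1, 5): arr[1]=8 > arr[5]=4
(1, 7): arr[1]=8 > arr[7]=5
(2, 3): arr[2]=20 > arr[3]=6
(2, 4): arr[2]=20 > arr[4]=14
(2, 5): arr[2]=20 > arr[5]=4
(2, 6): arr[2]=20 > arr[6]=9
(2, 7): arr[2]=20 > arr[7]=5
(3, 5): arr[3]=6 > arr[5]=4
(3, 7): arr[3]=6 > arr[7]=5
(4, 5): arr[4]=14 > arr[5]=4
(4, 6): arr[4]=14 > arr[6]=9
(4, 7): arr[4]=14 > arr[7]=5
(6, 7): arr[6]=9 > arr[7]=5

Total inversions: 14

The array has 14 inversion(s): (1,3), (1,5), (1,7), (2,3), (2,4), (2,5), (2,6), (2,7), (3,5), (3,7), (4,5), (4,6), (4,7), (6,7). Each pair (i,j) satisfies i < j and arr[i] > arr[j].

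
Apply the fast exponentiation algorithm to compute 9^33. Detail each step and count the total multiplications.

Computing 9^33 by squaring (build up from 9^1; each line after the first costs one multiplication):

9^1 = 9
9^2 = (9^1)^2 = 9^2 = 81
9^4 = (9^2)^2 = 81^2 = 6561
9^8 = (9^4)^2 = 6561^2 = 43046721
9^16 = (9^8)^2 = 43046721^2 = 1853020188851841
9^32 = (9^16)^2 = 1853020188851841^2 = 3433683820292512484657849089281
9^33 = 9 * 9^32 = 9 * 3433683820292512484657849089281 = 30903154382632612361920641803529

Result: 30903154382632612361920641803529
Multiplications needed: 6 (6 lines after 9^1)

9^33 = 30903154382632612361920641803529. Using exponentiation by squaring, this requires 6 multiplications. The key idea: if the exponent is even, square the half-power; if odd, multiply by the base once.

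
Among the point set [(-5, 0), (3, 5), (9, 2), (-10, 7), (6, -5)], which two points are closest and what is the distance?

Computing all pairwise distances among 5 points:

d((-5, 0), (3, 5)) = 9.434
d((-5, 0), (9, 2)) = 14.1421
d((-5, 0), (-10, 7)) = 8.6023
d((-5, 0), (6, -5)) = 12.083
d((3, 5), (9, 2)) = 6.7082 <-- minimum
d((3, 5), (-10, 7)) = 13.1529
d((3, 5), (6, -5)) = 10.4403
d((9, 2), (-10, 7)) = 19.6469
d((9, 2), (6, -5)) = 7.6158
d((-10, 7), (6, -5)) = 20.0

Closest pair: (3, 5) and (9, 2) with distance 6.7082

The closest pair is (3, 5) and (9, 2) with Euclidean distance 6.7082. For 5 points, brute-force pairwise comparison is shown above. For large n, the divide-and-conquer algorithm (sort by x, recurse on halves, check the dividing strip) achieves O(n log n).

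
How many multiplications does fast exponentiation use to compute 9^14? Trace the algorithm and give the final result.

Computing 9^14 by squaring (build up from 9^1; each line after the first costs one multiplication):

9^1 = 9
9^2 = (9^1)^2 = 9^2 = 81
9^3 = 9 * 9^2 = 9 * 81 = 729
9^6 = (9^3)^2 = 729^2 = 531441
9^7 = 9 * 9^6 = 9 * 531441 = 4782969
9^14 = (9^7)^2 = 4782969^2 = 22876792454961

Result: 22876792454961
Multiplications needed: 5 (5 lines after 9^1)

9^14 = 22876792454961. Using exponentiation by squaring, this requires 5 multiplications. The key idea: if the exponent is even, square the half-power; if odd, multiply by the base once.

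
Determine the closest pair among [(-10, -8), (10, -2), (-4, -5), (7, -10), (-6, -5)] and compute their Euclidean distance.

Computing all pairwise distances among 5 points:

d((-10, -8), (10, -2)) = 20.8806
d((-10, -8), (-4, -5)) = 6.7082
d((-10, -8), (7, -10)) = 17.1172
d((-10, -8), (-6, -5)) = 5.0
d((10, -2), (-4, -5)) = 14.3178
d((10, -2), (7, -10)) = 8.544
d((10, -2), (-6, -5)) = 16.2788
d((-4, -5), (7, -10)) = 12.083
d((-4, -5), (-6, -5)) = 2.0 <-- minimum
d((7, -10), (-6, -5)) = 13.9284

Closest pair: (-4, -5) and (-6, -5) with distance 2.0

The closest pair is (-4, -5) and (-6, -5) with Euclidean distance 2.0. For 5 points, brute-force pairwise comparison is shown above. For large n, the divide-and-conquer algorithm (sort by x, recurse on halves, check the dividing strip) achieves O(n log n).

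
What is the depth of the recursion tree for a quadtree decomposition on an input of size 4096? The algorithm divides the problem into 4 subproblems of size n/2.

For divide and conquer with division factor 2:

Problem sizes at each level:
Level 0: 4096
Level 1: 2048
Level 2: 1024
Level 3: 512
Level 4: 256
Level 5: 128
Level 6: 64
Level 7: 32
Level 8: 16
Level 9: 8
Level 10: 4
Level 11: 2
Level 12: 1

The root is level 0 and the size-1 base case is level 12 (the tree spans levels 0 through 12, i.e. 13 levels counting the root), so the depth is the number of divisions: log_2(4096) = 12

The recursion tree depth is log_2(4096) = 12. At each level, the problem size is divided by 2, so it takes 12 divisions to reduce to a base case of size 1. The algorithm makes 4 recursive calls at each level.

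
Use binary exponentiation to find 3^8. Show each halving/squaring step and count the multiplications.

Computing 3^8 by squaring (build up from 3^1; each line after the first costs one multiplication):

3^1 = 3
3^2 = (3^1)^2 = 3^2 = 9
3^4 = (3^2)^2 = 9^2 = 81
3^8 = (3^4)^2 = 81^2 = 6561

Result: 6561
Multiplications needed: 3 (3 lines after 3^1)

3^8 = 6561. Using exponentiation by squaring, this requires 3 multiplications. The key idea: if the exponent is even, square the half-power; if odd, multiply by the base once.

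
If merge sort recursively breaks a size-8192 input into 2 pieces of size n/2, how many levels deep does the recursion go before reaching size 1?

For divide and conquer with division factor 2:

Problem sizes at each level:
Level 0: 8192
Level 1: 4096
Level 2: 2048
Level 3: 1024
Level 4: 512
Level 5: 256
Level 6: 128
Level 7: 64
Level 8: 32
Level 9: 16
Level 10: 8
Level 11: 4
Level 12: 2
Level 13: 1

The root is level 0 and the size-1 base case is level 13 (the tree spans levels 0 through 13, i.e. 14 levels counting the root), so the depth is the number of divisions: log_2(8192) = 13

The recursion tree depth is log_2(8192) = 13. At each level, the problem size is divided by 2, so it takes 13 divisions to reduce to a base case of size 1. The algorithm makes 2 recursive calls at each level.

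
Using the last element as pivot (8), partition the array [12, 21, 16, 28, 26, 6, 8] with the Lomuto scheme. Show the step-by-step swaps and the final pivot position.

Lomuto partition with pivot = 8:

Initial array: [12, 21, 16, 28, 26, 6, 8]

arr[0]=12 > 8: no swap
arr[1]=21 > 8: no swap
arr[2]=16 > 8: no swap
arr[3]=28 > 8: no swap
arr[4]=26 > 8: no swap
arr[5]=6 <= 8: swap with position 0, array becomes [6, 21, 16, 28, 26, 12, 8]

Place pivot at position 1: [6, 8, 16, 28, 26, 12, 21]
Pivot position: 1

After partitioning with pivot 8, the array becomes [6, 8, 16, 28, 26, 12, 21]. The pivot is placed at index 1. All elements to the left of the pivot are <= 8, and all elements to the right are > 8.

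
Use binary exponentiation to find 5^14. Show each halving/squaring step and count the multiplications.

Computing 5^14 by squaring (build up from 5^1; each line after the first costs one multiplication):

5^1 = 5
5^2 = (5^1)^2 = 5^2 = 25
5^3 = 5 * 5^2 = 5 * 25 = 125
5^6 = (5^3)^2 = 125^2 = 15625
5^7 = 5 * 5^6 = 5 * 15625 = 78125
5^14 = (5^7)^2 = 78125^2 = 6103515625

Result: 6103515625
Multiplications needed: 5 (5 lines after 5^1)

5^14 = 6103515625. Using exponentiation by squaring, this requires 5 multiplications. The key idea: if the exponent is even, square the half-power; if odd, multiply by the base once.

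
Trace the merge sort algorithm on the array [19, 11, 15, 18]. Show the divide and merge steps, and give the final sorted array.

Merge sort trace:

Split: [19, 11, 15, 18] -> [19, 11] and [15, 18]
  Split: [19, 11] -> [19] and [11]
  Merge: [19] + [11] -> [11, 19]
  Split: [15, 18] -> [15] and [18]
  Merge: [15] + [18] -> [15, 18]
Merge: [11, 19] + [15, 18] -> [11, 15, 18, 19]

Final sorted array: [11, 15, 18, 19]

The merge sort proceeds by recursively splitting the array and merging sorted halves.
After all merges, the sorted array is [11, 15, 18, 19].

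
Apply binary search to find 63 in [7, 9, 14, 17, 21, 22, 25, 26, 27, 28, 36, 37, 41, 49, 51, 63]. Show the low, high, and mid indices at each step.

Binary search for 63 in [7, 9, 14, 17, 21, 22, 25, 26, 27, 28, 36, 37, 41, 49, 51, 63]:

lo=0, hi=15, mid=7, arr[mid]=26 -> 26 < 63, search right half
lo=8, hi=15, mid=11, arr[mid]=37 -> 37 < 63, search right half
lo=12, hi=15, mid=13, arr[mid]=49 -> 49 < 63, search right half
lo=14, hi=15, mid=14, arr[mid]=51 -> 51 < 63, search right half
lo=15, hi=15, mid=15, arr[mid]=63 -> Found target at index 15!

Binary search finds 63 at index 15 after 5 comparisons. The search repeatedly halves the search space by comparing with the middle element.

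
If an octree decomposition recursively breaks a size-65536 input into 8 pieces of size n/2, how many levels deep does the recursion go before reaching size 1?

For divide and conquer with division factor 2:

Problem sizes at each level:
Level 0: 65536
Level 1: 32768
Level 2: 16384
Level 3: 8192
Level 4: 4096
Level 5: 2048
Level 6: 1024
Level 7: 512
Level 8: 256
Level 9: 128
Level 10: 64
Level 11: 32
Level 12: 16
Level 13: 8
Level 14: 4
Level 15: 2
Level 16: 1

The root is level 0 and the size-1 base case is level 16 (the tree spans levels 0 through 16, i.e. 17 levels counting the root), so the depth is the number of divisions: log_2(65536) = 16

The recursion tree depth is log_2(65536) = 16. At each level, the problem size is divided by 2, so it takes 16 divisions to reduce to a base case of size 1. The algorithm makes 8 recursive calls at each level.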